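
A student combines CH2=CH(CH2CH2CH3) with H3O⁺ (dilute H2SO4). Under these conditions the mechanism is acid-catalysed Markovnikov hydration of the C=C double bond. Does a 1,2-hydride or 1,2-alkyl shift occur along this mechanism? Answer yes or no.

no

The first-formed carbocation is secondary.
No single 1,2-shift to an adjacent carbon would produce a more-substituted cation than the one already present, so no rearrangement occurs.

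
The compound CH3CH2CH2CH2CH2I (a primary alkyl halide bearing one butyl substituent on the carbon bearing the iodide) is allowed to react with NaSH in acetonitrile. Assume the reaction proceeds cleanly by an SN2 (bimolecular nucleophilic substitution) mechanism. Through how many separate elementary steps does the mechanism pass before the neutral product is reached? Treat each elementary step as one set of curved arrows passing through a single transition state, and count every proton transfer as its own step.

1

Step 1: HS⁻ attacks the back face of the α-carbon while I⁻ departs with the C–I bonding pair — a single concerted displacement through a pentacoordinate transition state.
Total: 1 elementary step.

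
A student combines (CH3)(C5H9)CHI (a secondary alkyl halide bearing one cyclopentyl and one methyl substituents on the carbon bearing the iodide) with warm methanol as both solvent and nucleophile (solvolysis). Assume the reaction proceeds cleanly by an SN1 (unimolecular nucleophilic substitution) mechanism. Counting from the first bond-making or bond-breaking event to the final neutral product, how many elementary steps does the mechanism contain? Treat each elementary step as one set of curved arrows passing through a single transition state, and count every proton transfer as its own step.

Step 1: Unassisted departure of I⁻ (taking the C–I bonding pair) generates a secondary carbocation.
Step 2: Carbocation rearrangement: a 1,2-hydride shift from the adjacent cyclopentyl carbon converts the initially-formed secondary cation into the more stable tertiary cation.
Step 3: Nucleophilic capture: the oxygen of CH3OH bonds to the cationic carbon, producing an oxonium-ion intermediate.
Step 4: A second solvent molecule removes the proton on oxygen, giving the neutral ether product.
Total: 4 elementary steps.

4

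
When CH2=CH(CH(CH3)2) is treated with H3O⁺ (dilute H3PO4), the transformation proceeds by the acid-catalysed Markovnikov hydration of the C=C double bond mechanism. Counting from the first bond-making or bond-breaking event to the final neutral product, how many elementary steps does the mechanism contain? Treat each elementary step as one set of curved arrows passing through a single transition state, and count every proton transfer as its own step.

Step 1: Electrophilic addition begins with the π(C=C) electrons forming a bond to the proton of H3O⁺. Following Markovnikov's rule, the resulting cation is secondary. H2O is released.
Step 2: Carbocation rearrangement: a 1,2-hydride shift from the adjacent isopropyl carbon converts the initially-formed secondary cation into the more stable tertiary cation.
Step 3: A lone pair on the oxygen of H2O attacks the carbocation, forming a C–O bond and an oxonium ion (a protonated alcohol).
Step 4: H2O removes a proton from the oxonium oxygen, regenerating H3O⁺ and giving the neutral alcohol.
Total: 4 elementary steps.

4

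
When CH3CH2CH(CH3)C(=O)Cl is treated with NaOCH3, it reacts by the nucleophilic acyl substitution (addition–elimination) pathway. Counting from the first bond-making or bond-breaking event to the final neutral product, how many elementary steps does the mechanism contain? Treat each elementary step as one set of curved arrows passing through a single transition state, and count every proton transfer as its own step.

2

Step 1: A lone pair on the O of CH3O⁻ attacks the electrophilic acyl carbon; the π(C=O) electrons move onto oxygen, giving a tetrahedral intermediate.
Step 2: An oxygen lone pair re-forms the C=O π bond as the C–Cl σ-bond breaks; Cl⁻ is expelled.
Total: 2 elementary steps.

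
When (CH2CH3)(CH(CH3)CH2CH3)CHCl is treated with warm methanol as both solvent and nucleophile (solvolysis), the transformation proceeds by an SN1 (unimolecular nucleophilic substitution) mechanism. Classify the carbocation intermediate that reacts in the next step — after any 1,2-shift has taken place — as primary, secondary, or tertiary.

tertiary

Step 1: Unassisted departure of Cl⁻ (taking the C–Cl bonding pair) generates a secondary carbocation.
Step 2: A 1,2-hydride shift from the adjacent sec-butyl carbon moves the positive charge from the secondary centre to an adjacent carbon, generating a more stable tertiary carbocation.
The cation rearranges from secondary to tertiary via a 1,2-hydride shift from the adjacent sec-butyl carbon; the tertiary cation is what reacts next.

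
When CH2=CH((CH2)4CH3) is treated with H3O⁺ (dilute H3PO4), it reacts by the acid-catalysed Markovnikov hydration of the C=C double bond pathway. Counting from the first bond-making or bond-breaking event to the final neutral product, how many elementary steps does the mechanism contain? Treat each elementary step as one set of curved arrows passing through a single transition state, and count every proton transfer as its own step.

Step 1: Protonation of the alkene by H3O⁺: the π bond acts as the nucleophile and picks up H⁺, giving the more stable (Markovnikov) secondary carbocation. H2O is released.
(No 1,2-shift: no single shift to an adjacent carbon would give a more stable cation.)
Step 2: Water acts as the nucleophile: an oxygen lone pair bonds to the cationic carbon, giving an oxonium-ion intermediate.
Step 3: H2O removes a proton from the oxonium oxygen, regenerating H3O⁺ and giving the neutral alcohol.
Total: 3 elementary steps.

3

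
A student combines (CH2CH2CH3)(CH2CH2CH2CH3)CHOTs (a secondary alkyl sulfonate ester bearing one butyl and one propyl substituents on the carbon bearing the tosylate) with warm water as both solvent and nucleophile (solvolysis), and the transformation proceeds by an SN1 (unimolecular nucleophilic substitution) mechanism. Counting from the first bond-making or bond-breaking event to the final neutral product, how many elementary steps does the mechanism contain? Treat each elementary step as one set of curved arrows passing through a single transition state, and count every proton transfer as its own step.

3

Step 1: Rate-determining heterolysis of the C–O bond gives TsO⁻ and a secondary carbocation.
(No 1,2-shift: no single shift to an adjacent carbon would give a more stable cation.)
Step 2: Nucleophilic capture: the oxygen of H2O bonds to the cationic carbon, producing an oxonium-ion intermediate.
Step 3: Deprotonation of the oxonium oxygen by solvent water yields the neutral alcohol.
Total: 3 elementary steps.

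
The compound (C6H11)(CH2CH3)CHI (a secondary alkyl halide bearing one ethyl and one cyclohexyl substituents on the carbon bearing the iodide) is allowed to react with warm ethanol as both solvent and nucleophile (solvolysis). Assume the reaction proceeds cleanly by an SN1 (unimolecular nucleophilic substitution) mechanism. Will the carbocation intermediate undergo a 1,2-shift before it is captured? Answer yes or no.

The first-formed carbocation is secondary.
The adjacent cyclohexyl carbon already bears 2 other carbon substituents and has a hydrogen to migrate; after a 1,2-hydride shift from that carbon the positive charge sits on a tertiary centre.
Tertiary is more stable than secondary, so the shift occurs.

yes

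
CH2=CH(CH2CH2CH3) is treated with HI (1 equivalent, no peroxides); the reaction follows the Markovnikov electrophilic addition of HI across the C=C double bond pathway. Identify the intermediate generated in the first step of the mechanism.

secondary carbocation

Step 1: Protonation of the alkene by HI: the π bond acts as the nucleophile and picks up H⁺, giving the more stable (Markovnikov) secondary carbocation. The H–I bond breaks heterolytically, releasing I⁻.
After step 1 the species present is a secondary carbocation.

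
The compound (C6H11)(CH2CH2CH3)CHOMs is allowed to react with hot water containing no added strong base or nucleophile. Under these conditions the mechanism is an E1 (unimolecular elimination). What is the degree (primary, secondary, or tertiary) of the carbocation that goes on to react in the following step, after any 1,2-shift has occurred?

tertiary

Step 1: Ionisation: the C–O σ-bond cleaves heterolytically; both bonding electrons depart with MsO⁻, leaving a secondary carbocation at the α-carbon.
Step 2: A hydride (H with its bonding pair) migrates from the adjacent cyclohexyl carbon to the cationic centre — a 1,2-hydride shift — upgrading the secondary cation to a tertiary one.
The cation rearranges from secondary to tertiary via a 1,2-hydride shift from the adjacent cyclohexyl carbon; the tertiary cation is what reacts next.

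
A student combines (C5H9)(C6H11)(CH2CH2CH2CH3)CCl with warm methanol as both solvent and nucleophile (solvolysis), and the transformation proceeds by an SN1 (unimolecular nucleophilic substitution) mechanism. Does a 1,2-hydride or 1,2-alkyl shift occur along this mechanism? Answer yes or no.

The first-formed carbocation is tertiary.
No single 1,2-shift to an adjacent carbon would produce a more-substituted cation than the one already present, so no rearrangement occurs.

no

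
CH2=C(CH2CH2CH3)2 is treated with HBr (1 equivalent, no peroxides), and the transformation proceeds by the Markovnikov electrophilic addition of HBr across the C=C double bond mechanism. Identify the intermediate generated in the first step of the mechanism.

tertiary carbocation

Step 1: Protonation of the alkene by HBr: the π bond acts as the nucleophile and picks up H⁺, giving the more stable (Markovnikov) tertiary carbocation. The H–Br bond breaks heterolytically, releasing Br⁻.
After step 1 the species present is a tertiary carbocation.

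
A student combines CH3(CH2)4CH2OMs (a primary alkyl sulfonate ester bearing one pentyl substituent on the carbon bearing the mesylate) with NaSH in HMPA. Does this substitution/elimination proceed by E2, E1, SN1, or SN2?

Conditions: a primary substrate with a strong nucleophile in the polar aprotic solvent HMPA.
These conditions are the textbook signature of the SN2 pathway.
An unhindered substrate with a strong nucleophile in a polar aprotic solvent favours one-step backside displacement.

SN2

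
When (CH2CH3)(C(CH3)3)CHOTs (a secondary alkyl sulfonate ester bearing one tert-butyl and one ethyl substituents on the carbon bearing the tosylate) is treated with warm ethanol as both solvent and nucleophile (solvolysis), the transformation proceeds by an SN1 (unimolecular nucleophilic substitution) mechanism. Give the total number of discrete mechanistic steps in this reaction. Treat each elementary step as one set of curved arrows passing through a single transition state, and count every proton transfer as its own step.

4

Step 1: Unassisted departure of TsO⁻ (taking the C–O bonding pair) generates a secondary carbocation.
Step 2: A 1,2-methyl shift from the adjacent tert-butyl carbon moves the positive charge from the secondary centre to an adjacent carbon, generating a more stable tertiary carbocation.
Step 3: Nucleophilic capture: the oxygen of CH3CH2OH bonds to the cationic carbon, producing an oxonium-ion intermediate.
Step 4: Deprotonation of the oxonium oxygen by solvent ethanol yields the neutral ether.
Total: 4 elementary steps.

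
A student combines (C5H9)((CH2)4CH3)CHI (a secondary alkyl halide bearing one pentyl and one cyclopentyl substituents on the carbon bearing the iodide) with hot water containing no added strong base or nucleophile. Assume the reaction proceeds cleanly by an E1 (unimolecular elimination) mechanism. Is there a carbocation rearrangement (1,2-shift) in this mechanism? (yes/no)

yes

The first-formed carbocation is secondary.
The adjacent cyclopentyl carbon already bears 2 other carbon substituents and has a hydrogen to migrate; after a 1,2-hydride shift from that carbon the positive charge sits on a tertiary centre.
Tertiary is more stable than secondary, so the shift occurs.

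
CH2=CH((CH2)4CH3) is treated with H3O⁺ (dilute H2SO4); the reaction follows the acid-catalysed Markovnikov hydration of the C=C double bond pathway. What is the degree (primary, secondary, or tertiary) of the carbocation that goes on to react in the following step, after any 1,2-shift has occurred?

Step 1: The π electrons of the C=C bond attack a proton of H3O⁺; Markovnikov addition places the new C–H on the less-substituted alkene carbon, so the positive charge ends up on the more-substituted carbon — a secondary carbocation. H2O is released.
No single 1,2-shift to an adjacent carbon would give a more-substituted cation, so no rearrangement occurs.

secondary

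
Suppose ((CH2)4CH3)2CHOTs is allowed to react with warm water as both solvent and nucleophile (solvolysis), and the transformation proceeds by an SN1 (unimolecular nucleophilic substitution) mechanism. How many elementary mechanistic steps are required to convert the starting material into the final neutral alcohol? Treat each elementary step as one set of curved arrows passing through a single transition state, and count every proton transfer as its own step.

Step 1: Rate-determining heterolysis of the C–O bond gives TsO⁻ and a secondary carbocation.
(No 1,2-shift: no single shift to an adjacent carbon would give a more stable cation.)
Step 2: A lone pair on the oxygen of H2O attacks the carbocation, forming a new C–O σ-bond and an oxonium ion.
Step 3: Deprotonation of the oxonium oxygen by solvent water yields the neutral alcohol.
Total: 3 elementary steps.

3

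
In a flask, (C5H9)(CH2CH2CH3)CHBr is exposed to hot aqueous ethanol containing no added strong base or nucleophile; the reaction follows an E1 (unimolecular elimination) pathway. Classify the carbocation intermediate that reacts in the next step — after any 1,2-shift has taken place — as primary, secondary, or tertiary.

tertiary

Step 1: Unassisted departure of Br⁻ (taking the C–Br bonding pair) generates a secondary carbocation.
Step 2: Carbocation rearrangement: a 1,2-hydride shift from the adjacent cyclopentyl carbon converts the initially-formed secondary cation into the more stable tertiary cation.
The cation rearranges from secondary to tertiary via a 1,2-hydride shift from the adjacent cyclopentyl carbon; the tertiary cation is what reacts next.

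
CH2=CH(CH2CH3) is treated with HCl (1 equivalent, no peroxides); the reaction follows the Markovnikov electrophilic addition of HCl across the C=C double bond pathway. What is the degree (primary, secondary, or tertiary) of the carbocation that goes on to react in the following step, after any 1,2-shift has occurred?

Step 1: Protonation of the alkene by HCl: the π bond acts as the nucleophile and picks up H⁺, giving the more stable (Markovnikov) secondary carbocation. The H–Cl bond breaks heterolytically, releasing Cl⁻.
No single 1,2-shift to an adjacent carbon would give a more-substituted cation, so no rearrangement occurs.

secondary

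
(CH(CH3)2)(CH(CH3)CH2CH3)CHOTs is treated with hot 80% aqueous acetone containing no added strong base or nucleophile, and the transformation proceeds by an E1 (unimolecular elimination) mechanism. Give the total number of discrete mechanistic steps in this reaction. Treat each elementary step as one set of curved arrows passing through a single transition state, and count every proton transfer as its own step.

3

Step 1: The C–O bond breaks with both electrons going to the tosylate; TsO⁻ leaves and a secondary carbocation remains.
Step 2: A hydride (H with its bonding pair) migrates from the adjacent isopropyl carbon to the cationic centre — a 1,2-hydride shift — upgrading the secondary cation to a tertiary one.
Step 3: Loss of a β-proton to a water molecule of the solvent: the C–H bonding pair collapses toward the cationic carbon to form the C=C π bond, yielding the alkene.
Total: 3 elementary steps.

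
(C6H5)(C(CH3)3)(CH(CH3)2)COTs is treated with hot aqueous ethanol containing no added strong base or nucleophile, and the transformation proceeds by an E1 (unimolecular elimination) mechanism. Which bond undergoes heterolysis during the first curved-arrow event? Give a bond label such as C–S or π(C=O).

C–O

Step 1: The C–O bond breaks with both electrons going to the tosylate; TsO⁻ leaves and a tertiary carbocation remains.
The bond broken in this step is the C–O bond.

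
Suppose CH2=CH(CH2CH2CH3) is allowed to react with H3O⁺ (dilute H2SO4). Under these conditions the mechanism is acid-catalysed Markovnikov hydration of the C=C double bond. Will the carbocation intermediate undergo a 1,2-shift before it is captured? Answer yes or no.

no

The first-formed carbocation is secondary.
No single 1,2-shift to an adjacent carbon would produce a more-substituted cation than the one already present, so no rearrangement occurs.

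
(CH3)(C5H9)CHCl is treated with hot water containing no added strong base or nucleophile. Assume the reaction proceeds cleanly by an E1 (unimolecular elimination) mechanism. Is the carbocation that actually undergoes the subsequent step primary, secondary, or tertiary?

Step 1: The C–Cl bond breaks with both electrons going to the chloride; Cl⁻ leaves and a secondary carbocation remains.
Step 2: A hydride (H with its bonding pair) migrates from the adjacent cyclopentyl carbon to the cationic centre — a 1,2-hydride shift — upgrading the secondary cation to a tertiary one.
The cation rearranges from secondary to tertiary via a 1,2-hydride shift from the adjacent cyclopentyl carbon; the tertiary cation is what reacts next.

tertiary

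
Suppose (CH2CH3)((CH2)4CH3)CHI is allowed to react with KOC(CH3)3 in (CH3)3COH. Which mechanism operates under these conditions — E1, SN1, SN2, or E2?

Conditions: a strong/bulky base with a secondary substrate bearing a β-hydrogen.
These conditions are the textbook signature of the E2 pathway.
A strong (often hindered) base removes a β-H in concert with loss of the leaving group — bimolecular elimination.

E2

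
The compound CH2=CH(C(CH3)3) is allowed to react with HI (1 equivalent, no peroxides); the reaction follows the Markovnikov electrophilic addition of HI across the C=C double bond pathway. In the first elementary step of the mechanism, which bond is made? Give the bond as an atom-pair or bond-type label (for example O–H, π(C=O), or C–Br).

C–H

Step 1: Electrophilic addition begins with the π(C=C) electrons forming a bond to the proton of HI. Following Markovnikov's rule, the resulting cation is secondary. The H–I bond breaks heterolytically, releasing I⁻.
The bond formed in this step is the C–H bond.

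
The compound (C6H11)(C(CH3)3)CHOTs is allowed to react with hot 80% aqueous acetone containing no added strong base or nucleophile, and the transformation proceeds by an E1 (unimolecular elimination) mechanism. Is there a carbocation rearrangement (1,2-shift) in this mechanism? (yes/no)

The first-formed carbocation is secondary.
The adjacent cyclohexyl carbon already bears 2 other carbon substituents and has a hydrogen to migrate; after a 1,2-hydride shift from that carbon the positive charge sits on a tertiary centre.
Tertiary is more stable than secondary, so the shift occurs.

yes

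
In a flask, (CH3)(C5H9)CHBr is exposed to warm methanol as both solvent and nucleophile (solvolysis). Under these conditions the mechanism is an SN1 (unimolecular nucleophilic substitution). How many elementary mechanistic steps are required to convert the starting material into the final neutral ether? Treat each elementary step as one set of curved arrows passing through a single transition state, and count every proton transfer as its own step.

4

Step 1: The C–Br bond breaks with both electrons going to the bromide; Br⁻ leaves and a secondary carbocation remains.
Step 2: A 1,2-hydride shift from the adjacent cyclopentyl carbon moves the positive charge from the secondary centre to an adjacent carbon, generating a more stable tertiary carbocation.
Step 3: A lone pair on the oxygen of CH3OH attacks the carbocation, forming a new C–O σ-bond and an oxonium ion.
Step 4: Deprotonation of the oxonium oxygen by solvent methanol yields the neutral ether.
Total: 4 elementary steps.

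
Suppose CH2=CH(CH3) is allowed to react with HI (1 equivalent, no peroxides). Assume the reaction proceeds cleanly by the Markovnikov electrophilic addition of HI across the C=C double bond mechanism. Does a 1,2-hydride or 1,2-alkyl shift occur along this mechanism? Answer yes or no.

no

The first-formed carbocation is secondary.
No single 1,2-shift to an adjacent carbon would produce a more-substituted cation than the one already present, so no rearrangement occurs.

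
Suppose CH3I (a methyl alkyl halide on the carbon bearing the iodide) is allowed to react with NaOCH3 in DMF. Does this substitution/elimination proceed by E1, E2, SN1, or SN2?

Conditions: a methyl substrate with a strong nucleophile in the polar aprotic solvent DMF.
These conditions are the textbook signature of the SN2 pathway.
An unhindered substrate with a strong nucleophile in a polar aprotic solvent favours one-step backside displacement.

SN2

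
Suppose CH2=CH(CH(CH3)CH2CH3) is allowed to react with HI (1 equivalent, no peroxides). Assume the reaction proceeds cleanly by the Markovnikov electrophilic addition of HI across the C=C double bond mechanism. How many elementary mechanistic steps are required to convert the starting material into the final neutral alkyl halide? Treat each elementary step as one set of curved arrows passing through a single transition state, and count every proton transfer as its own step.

3

Step 1: Electrophilic addition begins with the π(C=C) electrons forming a bond to the proton of HI. Following Markovnikov's rule, the resulting cation is secondary. The H–I bond breaks heterolytically, releasing I⁻.
Step 2: A 1,2-hydride shift from the adjacent sec-butyl carbon moves the positive charge from the secondary centre to an adjacent carbon, generating a more stable tertiary carbocation.
Step 3: I⁻ captures the cation: a lone pair on I⁻ fills the empty p orbital, producing the alkyl halide product.
Total: 3 elementary steps.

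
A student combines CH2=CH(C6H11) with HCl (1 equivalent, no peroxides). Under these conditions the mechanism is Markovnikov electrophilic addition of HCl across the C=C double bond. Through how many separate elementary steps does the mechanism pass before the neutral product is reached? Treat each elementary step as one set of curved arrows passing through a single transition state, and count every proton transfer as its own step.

3

Step 1: Electrophilic addition begins with the π(C=C) electrons forming a bond to the proton of HCl. Following Markovnikov's rule, the resulting cation is secondary. The H–Cl bond breaks heterolytically, releasing Cl⁻.
Step 2: A 1,2-hydride shift from the adjacent cyclohexyl carbon moves the positive charge from the secondary centre to an adjacent carbon, generating a more stable tertiary carbocation.
Step 3: Cl⁻ captures the cation: a lone pair on Cl⁻ fills the empty p orbital, producing the alkyl halide product.
Total: 3 elementary steps.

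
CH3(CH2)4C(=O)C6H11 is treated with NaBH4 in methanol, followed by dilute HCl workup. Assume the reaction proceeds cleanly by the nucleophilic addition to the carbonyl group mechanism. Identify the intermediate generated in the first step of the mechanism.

tetrahedral alkoxide intermediate

Step 1: H⁻ (delivered from BH4⁻) attacks the sp² carbonyl carbon; the C=O π bond breaks and the electrons end up as a lone pair on the alkoxide oxygen of the tetrahedral intermediate.
After step 1 the species present is a tetrahedral alkoxide intermediate.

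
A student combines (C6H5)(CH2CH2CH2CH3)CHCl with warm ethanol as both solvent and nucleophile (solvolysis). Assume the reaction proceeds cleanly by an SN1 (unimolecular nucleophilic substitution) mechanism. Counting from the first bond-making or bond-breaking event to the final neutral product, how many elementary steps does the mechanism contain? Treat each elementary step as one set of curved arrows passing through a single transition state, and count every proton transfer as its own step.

3

Step 1: The C–Cl bond breaks with both electrons going to the chloride; Cl⁻ leaves and a secondary carbocation remains.
(No 1,2-shift: no single shift to an adjacent carbon would give a more stable cation.)
Step 2: A lone pair on the oxygen of CH3CH2OH attacks the carbocation, forming a new C–O σ-bond and an oxonium ion.
Step 3: A second solvent molecule removes the proton on oxygen, giving the neutral ether product.
Total: 3 elementary steps.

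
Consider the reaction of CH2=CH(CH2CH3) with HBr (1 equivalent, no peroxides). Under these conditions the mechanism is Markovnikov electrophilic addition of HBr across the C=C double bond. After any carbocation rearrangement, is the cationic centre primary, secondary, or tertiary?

Step 1: Electrophilic addition begins with the π(C=C) electrons forming a bond to the proton of HBr. Following Markovnikov's rule, the resulting cation is secondary. The H–Br bond breaks heterolytically, releasing Br⁻.
No single 1,2-shift to an adjacent carbon would give a more-substituted cation, so no rearrangement occurs.

secondary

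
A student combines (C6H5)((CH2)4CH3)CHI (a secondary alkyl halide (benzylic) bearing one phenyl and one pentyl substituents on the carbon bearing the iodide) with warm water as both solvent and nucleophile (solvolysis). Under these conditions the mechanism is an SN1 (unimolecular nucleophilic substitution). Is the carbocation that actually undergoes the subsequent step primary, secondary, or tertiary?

secondary

Step 1: Rate-determining heterolysis of the C–I bond gives I⁻ and a secondary carbocation.
No single 1,2-shift to an adjacent carbon would give a more-substituted cation, so no rearrangement occurs.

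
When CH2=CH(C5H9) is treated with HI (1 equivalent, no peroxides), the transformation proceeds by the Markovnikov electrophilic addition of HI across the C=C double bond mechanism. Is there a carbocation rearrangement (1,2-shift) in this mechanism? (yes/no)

yes

The first-formed carbocation is secondary.
The adjacent cyclopentyl carbon already bears 2 other carbon substituents and has a hydrogen to migrate; after a 1,2-hydride shift from that carbon the positive charge sits on a tertiary centre.
Tertiary is more stable than secondary, so the shift occurs.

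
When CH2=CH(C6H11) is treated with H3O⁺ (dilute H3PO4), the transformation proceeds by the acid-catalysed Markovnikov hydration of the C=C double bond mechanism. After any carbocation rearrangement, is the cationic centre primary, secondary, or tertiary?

tertiary

Step 1: The π electrons of the C=C bond attack a proton of H3O⁺; Markovnikov addition places the new C–H on the less-substituted alkene carbon, so the positive charge ends up on the more-substituted carbon — a secondary carbocation. H2O is released.
Step 2: Carbocation rearrangement: a 1,2-hydride shift from the adjacent cyclohexyl carbon converts the initially-formed secondary cation into the more stable tertiary cation.
The cation rearranges from secondary to tertiary via a 1,2-hydride shift from the adjacent cyclohexyl carbon; the tertiary cation is what reacts next.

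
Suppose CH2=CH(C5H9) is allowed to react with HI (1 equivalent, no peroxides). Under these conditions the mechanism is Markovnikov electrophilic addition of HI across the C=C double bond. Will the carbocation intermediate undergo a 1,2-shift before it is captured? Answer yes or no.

yes

The first-formed carbocation is secondary.
The adjacent cyclopentyl carbon already bears 2 other carbon substituents and has a hydrogen to migrate; after a 1,2-hydride shift from that carbon the positive charge sits on a tertiary centre.
Tertiary is more stable than secondary, so the shift occurs.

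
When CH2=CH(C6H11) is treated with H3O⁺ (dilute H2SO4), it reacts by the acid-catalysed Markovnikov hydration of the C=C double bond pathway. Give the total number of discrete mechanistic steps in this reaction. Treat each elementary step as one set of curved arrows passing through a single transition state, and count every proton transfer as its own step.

4

Step 1: Protonation of the alkene by H3O⁺: the π bond acts as the nucleophile and picks up H⁺, giving the more stable (Markovnikov) secondary carbocation. H2O is released.
Step 2: A hydride (H with its bonding pair) migrates from the adjacent cyclohexyl carbon to the cationic centre — a 1,2-hydride shift — upgrading the secondary cation to a tertiary one.
Step 3: Water acts as the nucleophile: an oxygen lone pair bonds to the cationic carbon, giving an oxonium-ion intermediate.
Step 4: Proton transfer from the O–H of the oxonium ion to H2O completes the catalytic cycle and yields the alcohol.
Total: 4 elementary steps.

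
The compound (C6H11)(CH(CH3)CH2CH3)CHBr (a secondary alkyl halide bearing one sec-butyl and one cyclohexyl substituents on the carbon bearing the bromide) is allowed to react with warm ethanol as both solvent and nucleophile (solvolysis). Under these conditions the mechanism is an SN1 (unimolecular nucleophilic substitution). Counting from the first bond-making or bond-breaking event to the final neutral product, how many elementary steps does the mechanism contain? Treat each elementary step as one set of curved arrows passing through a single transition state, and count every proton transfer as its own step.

Step 1: Rate-determining heterolysis of the C–Br bond gives Br⁻ and a secondary carbocation.
Step 2: A 1,2-hydride shift from the adjacent sec-butyl carbon moves the positive charge from the secondary centre to an adjacent carbon, generating a more stable tertiary carbocation.
Step 3: A lone pair on the oxygen of CH3CH2OH attacks the carbocation, forming a new C–O σ-bond and an oxonium ion.
Step 4: Proton transfer from the O–H of the oxonium ion to a solvent molecule delivers the neutral ether.
Total: 4 elementary steps.

4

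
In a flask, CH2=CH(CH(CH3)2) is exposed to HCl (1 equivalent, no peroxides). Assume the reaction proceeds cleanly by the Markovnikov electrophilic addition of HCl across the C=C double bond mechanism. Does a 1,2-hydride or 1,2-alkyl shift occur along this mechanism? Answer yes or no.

yes

The first-formed carbocation is secondary.
The adjacent isopropyl carbon already bears 2 other carbon substituents and has a hydrogen to migrate; after a 1,2-hydride shift from that carbon the positive charge sits on a tertiary centre.
Tertiary is more stable than secondary, so the shift occurs.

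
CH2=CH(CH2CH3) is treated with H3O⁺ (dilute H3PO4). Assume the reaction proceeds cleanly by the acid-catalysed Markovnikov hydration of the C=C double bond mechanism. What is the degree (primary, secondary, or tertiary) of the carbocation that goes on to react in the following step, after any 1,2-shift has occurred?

secondary

Step 1: Protonation of the alkene by H3O⁺: the π bond acts as the nucleophile and picks up H⁺, giving the more stable (Markovnikov) secondary carbocation. H2O is released.
No single 1,2-shift to an adjacent carbon would give a more-substituted cation, so no rearrangement occurs.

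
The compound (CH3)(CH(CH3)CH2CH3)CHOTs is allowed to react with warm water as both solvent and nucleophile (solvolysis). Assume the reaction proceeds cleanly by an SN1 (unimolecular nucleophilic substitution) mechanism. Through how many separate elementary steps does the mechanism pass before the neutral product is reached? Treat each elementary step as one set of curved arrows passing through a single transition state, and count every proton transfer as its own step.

Step 1: Ionisation: the C–O σ-bond cleaves heterolytically; both bonding electrons depart with TsO⁻, leaving a secondary carbocation at the α-carbon.
Step 2: Carbocation rearrangement: a 1,2-hydride shift from the adjacent sec-butyl carbon converts the initially-formed secondary cation into the more stable tertiary cation.
Step 3: Nucleophilic capture: the oxygen of H2O bonds to the cationic carbon, producing an oxonium-ion intermediate.
Step 4: Deprotonation of the oxonium oxygen by solvent water yields the neutral alcohol.
Total: 4 elementary steps.

4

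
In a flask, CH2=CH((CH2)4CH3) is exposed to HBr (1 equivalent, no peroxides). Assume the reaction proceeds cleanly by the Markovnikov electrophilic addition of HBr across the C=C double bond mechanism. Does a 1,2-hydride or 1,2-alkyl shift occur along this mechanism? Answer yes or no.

The first-formed carbocation is secondary.
No single 1,2-shift to an adjacent carbon would produce a more-substituted cation than the one already present, so no rearrangement occurs.

no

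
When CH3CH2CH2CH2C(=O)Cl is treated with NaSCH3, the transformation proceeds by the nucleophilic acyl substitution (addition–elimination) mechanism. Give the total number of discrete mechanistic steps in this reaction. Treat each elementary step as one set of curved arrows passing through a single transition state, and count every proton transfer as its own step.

Step 1: A lone pair on the S of CH3S⁻ attacks the electrophilic acyl carbon; the π(C=O) electrons move onto oxygen, giving a tetrahedral intermediate.
Step 2: Collapse of the tetrahedral intermediate: the alkoxide oxygen pushes its lone pair back to re-form C=O while Cl⁻ leaves.
Total: 2 elementary steps.

2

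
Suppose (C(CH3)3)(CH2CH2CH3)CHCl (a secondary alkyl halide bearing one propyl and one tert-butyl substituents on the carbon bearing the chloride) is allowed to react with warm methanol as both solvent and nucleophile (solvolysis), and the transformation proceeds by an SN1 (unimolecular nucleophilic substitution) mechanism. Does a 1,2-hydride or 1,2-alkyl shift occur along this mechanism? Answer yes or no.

yes

The first-formed carbocation is secondary.
The adjacent tert-butyl carbon has no hydrogen but bears methyl groups; migration of one methyl with its bonding pair (a 1,2-methyl shift) places the charge on a tertiary centre.
Tertiary is more stable than secondary, so the shift occurs.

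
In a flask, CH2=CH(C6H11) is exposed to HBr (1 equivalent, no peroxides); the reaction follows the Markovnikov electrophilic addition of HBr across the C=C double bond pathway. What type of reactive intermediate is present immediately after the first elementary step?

Step 1: Protonation of the alkene by HBr: the π bond acts as the nucleophile and picks up H⁺, giving the more stable (Markovnikov) secondary carbocation. The H–Br bond breaks heterolytically, releasing Br⁻.
After step 1 the species present is a secondary carbocation.

secondary carbocation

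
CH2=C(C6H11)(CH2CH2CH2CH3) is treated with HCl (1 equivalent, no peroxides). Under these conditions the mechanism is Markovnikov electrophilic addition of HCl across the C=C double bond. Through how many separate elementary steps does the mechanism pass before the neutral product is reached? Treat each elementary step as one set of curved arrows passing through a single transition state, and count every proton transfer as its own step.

Step 1: The π electrons of the C=C bond attack a proton of HCl; Markovnikov addition places the new C–H on the less-substituted alkene carbon, so the positive charge ends up on the more-substituted carbon — a tertiary carbocation. The H–Cl bond breaks heterolytically, releasing Cl⁻.
(No 1,2-shift: no single shift to an adjacent carbon would give a more stable cation.)
Step 2: The Cl⁻ anion donates a lone pair to the carbocation, forming the new C–Cl σ-bond and giving the neutral alkyl halide.
Total: 2 elementary steps.

2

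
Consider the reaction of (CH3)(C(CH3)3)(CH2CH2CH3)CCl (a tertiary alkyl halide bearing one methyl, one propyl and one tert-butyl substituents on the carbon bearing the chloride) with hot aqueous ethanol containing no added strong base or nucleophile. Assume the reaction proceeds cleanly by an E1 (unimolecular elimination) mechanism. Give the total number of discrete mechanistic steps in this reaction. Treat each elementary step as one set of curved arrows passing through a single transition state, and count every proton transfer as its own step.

Step 1: Unassisted departure of Cl⁻ (taking the C–Cl bonding pair) generates a tertiary carbocation.
(No 1,2-shift: no single shift to an adjacent carbon would give a more stable cation.)
Step 2: A water (or ethanol) molecule (solvent) deprotonates a β-carbon; as the C–H bond breaks, those electrons form the new alkene π bond.
Total: 2 elementary steps.

2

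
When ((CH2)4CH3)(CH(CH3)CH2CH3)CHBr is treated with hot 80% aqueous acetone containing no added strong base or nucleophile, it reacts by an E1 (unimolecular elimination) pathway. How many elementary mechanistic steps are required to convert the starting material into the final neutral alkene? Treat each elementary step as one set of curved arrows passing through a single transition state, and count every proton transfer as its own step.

Step 1: Ionisation: the C–Br σ-bond cleaves heterolytically; both bonding electrons depart with Br⁻, leaving a secondary carbocation at the α-carbon.
Step 2: A 1,2-hydride shift from the adjacent sec-butyl carbon moves the positive charge from the secondary centre to an adjacent carbon, generating a more stable tertiary carbocation.
Step 3: Loss of a β-proton to a water molecule of the solvent: the C–H bonding pair collapses toward the cationic carbon to form the C=C π bond, yielding the alkene.
Total: 3 elementary steps.

3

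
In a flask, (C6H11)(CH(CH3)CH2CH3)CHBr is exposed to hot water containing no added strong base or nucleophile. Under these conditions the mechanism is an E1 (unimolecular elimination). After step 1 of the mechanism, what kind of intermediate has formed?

secondary carbocation

Step 1: Rate-determining heterolysis of the C–Br bond gives Br⁻ and a secondary carbocation.
After step 1 the species present is a secondary carbocation.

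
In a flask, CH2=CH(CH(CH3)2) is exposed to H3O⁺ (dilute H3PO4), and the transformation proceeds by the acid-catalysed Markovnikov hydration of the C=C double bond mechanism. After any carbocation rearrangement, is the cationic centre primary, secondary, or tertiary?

tertiary

Step 1: Electrophilic addition begins with the π(C=C) electrons forming a bond to the proton of H3O⁺. Following Markovnikov's rule, the resulting cation is secondary. H2O is released.
Step 2: A 1,2-hydride shift from the adjacent isopropyl carbon moves the positive charge from the secondary centre to an adjacent carbon, generating a more stable tertiary carbocation.
The cation rearranges from secondary to tertiary via a 1,2-hydride shift from the adjacent isopropyl carbon; the tertiary cation is what reacts next.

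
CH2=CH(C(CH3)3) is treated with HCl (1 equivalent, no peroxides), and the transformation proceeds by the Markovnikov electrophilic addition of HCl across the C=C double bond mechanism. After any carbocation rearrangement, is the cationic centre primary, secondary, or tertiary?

tertiary

Step 1: Electrophilic addition begins with the π(C=C) electrons forming a bond to the proton of HCl. Following Markovnikov's rule, the resulting cation is secondary. The H–Cl bond breaks heterolytically, releasing Cl⁻.
Step 2: Carbocation rearrangement: a 1,2-methyl shift from the adjacent tert-butyl carbon converts the initially-formed secondary cation into the more stable tertiary cation.
The cation rearranges from secondary to tertiary via a 1,2-methyl shift from the adjacent tert-butyl carbon; the tertiary cation is what reacts next.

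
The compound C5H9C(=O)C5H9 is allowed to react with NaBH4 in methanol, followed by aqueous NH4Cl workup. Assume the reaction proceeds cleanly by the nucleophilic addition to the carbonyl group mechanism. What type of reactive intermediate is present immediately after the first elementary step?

tetrahedral alkoxide intermediate

Step 1: Nucleophilic addition: H⁻ (delivered from BH4⁻) adds to the carbonyl carbon, pushing the π(C=O) electron pair onto oxygen and giving a tetrahedral alkoxide.
After step 1 the species present is a tetrahedral alkoxide intermediate.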